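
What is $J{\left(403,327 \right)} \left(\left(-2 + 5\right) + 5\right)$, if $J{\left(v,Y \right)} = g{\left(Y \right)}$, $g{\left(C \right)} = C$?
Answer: $2616$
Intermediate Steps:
$J{\left(v,Y \right)} = Y$
$J{\left(403,327 \right)} \left(\left(-2 + 5\right) + 5\right) = 327 \left(\left(-2 + 5\right) + 5\right) = 327 \left(3 + 5\right) = 327 \cdot 8 = 2616$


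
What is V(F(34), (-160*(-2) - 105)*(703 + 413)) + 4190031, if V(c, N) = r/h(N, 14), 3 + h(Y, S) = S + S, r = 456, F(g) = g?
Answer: 104751231/25 ≈ 4.1900e+6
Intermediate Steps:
h(Y, S) = -3 + 2*S (h(Y, S) = -3 + (S + S) = -3 + 2*S)
V(c, N) = 456/25 (V(c, N) = 456/(-3 + 2*14) = 456/(-3 + 28) = 456/25)
V(F(34), (-160*(-2) - 105)*(703 + 413)) + 4190031 = 456/25 + 4190031 = 104751231/25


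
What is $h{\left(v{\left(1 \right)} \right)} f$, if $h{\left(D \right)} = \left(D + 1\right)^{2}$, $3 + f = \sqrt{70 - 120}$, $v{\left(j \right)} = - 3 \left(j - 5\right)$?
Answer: $-507 + 845 i \sqrt{2} \approx -507.0 + 1195.0 i$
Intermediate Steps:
$v{\left(j \right)} = 15 - 3 j$ ($v{\left(j \right)} = - 3 \left(-5 + j\right) = 15 - 3 j$)
$f = -3 + 5 i \sqrt{2}$ ($f = -3 + \sqrt{70 - 120} = -3 + \sqrt{-50} = -3 + 5 i \sqrt{2} \approx -3.0 + 7.0711 i$)
$h{\left(D \right)} = \left(1 + D\right)^{2}$
$h{\left(v{\left(1 \right)} \right)} f = \left(1 + \left(15 - 3\right)\right)^{2} \left(-3 + 5 i \sqrt{2}\right) = \left(1 + 12\right)^{2} \left(-3 + 5 i \sqrt{2}\right) = 13^{2} \left(-3 + 5 i \sqrt{2}\right) = 169 \left(-3 + 5 i \sqrt{2}\right) = -507 + 845 i \sqrt{2}$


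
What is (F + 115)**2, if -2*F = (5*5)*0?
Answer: 13225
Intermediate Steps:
F = 0 (F = -5*5*0/2 = -25*0/2 = -1/2*0 = 0)
(F + 115)**2 = (0 + 115)**2 = 115**2 = 13225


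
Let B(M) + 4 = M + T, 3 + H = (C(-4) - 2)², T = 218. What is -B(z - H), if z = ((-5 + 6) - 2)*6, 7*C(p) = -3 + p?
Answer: -202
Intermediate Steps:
C(p) = -3/7 + p/7 (C(p) = (-3 + p)/7 = -3/7 + p/7)
H = 6 (H = -3 + ((-3/7 + (⅐)*(-4)) - 2)² = -3 + ((-3/7 - 4/7) - 2)² = -3 + (-1 - 2)² = -3 + (-3)² = -3 + 9 = 6)
z = -6 (z = (1 - 2)*6 = -1*6 = -6)
B(M) = 214 + M (B(M) = -4 + (M + 218) = -4 + (218 + M) = 214 + M)
-B(z - H) = -(214 + (-6 - 1*6)) = -(214 + (-6 - 6)) = -(214 - 12) = -1*202 = -202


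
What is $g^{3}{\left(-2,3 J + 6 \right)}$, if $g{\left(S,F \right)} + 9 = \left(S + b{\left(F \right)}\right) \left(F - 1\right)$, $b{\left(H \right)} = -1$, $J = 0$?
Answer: $-13824$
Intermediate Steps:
$g{\left(S,F \right)} = -9 + \left(-1 + F\right) \left(-1 + S\right)$ ($g{\left(S,F \right)} = -9 + \left(S - 1\right) \left(F - 1\right) = -9 + \left(-1 + S\right) \left(-1 + F\right) = -9 + \left(-1 + F\right) \left(-1 + S\right)$)
$g^{3}{\left(-2,3 J + 6 \right)} = \left(-8 - \left(3 \cdot 0 + 6\right) - -2 + \left(3 \cdot 0 + 6\right) \left(-2\right)\right)^{3} = \left(-8 - \left(0 + 6\right) + 2 + \left(0 + 6\right) \left(-2\right)\right)^{3} = \left(-8 - 6 + 2 + 6 \left(-2\right)\right)^{3} = \left(-8 - 6 + 2 - 12\right)^{3} = \left(-24\right)^{3} = -13824$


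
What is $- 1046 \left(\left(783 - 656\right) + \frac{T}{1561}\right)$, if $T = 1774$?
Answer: $- \frac{209221966}{1561} \approx -1.3403 \cdot 10^{5}$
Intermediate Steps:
$- 1046 \left(\left(783 - 656\right) + \frac{T}{1561}\right) = - 1046 \left(\left(783 - 656\right) + \frac{1774}{1561}\right) = - 1046 \left(127 + 1774 \cdot \frac{1}{1561}\right) = - 1046 \left(127 + \frac{1774}{1561}\right) = \left(-1046\right) \frac{200021}{1561} = - \frac{209221966}{1561}$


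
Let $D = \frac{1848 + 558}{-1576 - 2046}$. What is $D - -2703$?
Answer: $\frac{4893930}{1811} \approx 2702.3$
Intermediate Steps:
$D = - \frac{1203}{1811}$ ($D = \frac{2406}{-3622} = 2406 \left(- \frac{1}{3622}\right) = - \frac{1203}{1811} \approx -0.66427$)
$D - -2703 = - \frac{1203}{1811} - -2703 = - \frac{1203}{1811} + 2703 = \frac{4893930}{1811}$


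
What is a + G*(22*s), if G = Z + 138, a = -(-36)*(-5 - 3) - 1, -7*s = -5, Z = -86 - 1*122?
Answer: -1389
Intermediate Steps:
Z = -208 (Z = -86 - 122 = -208)
s = 5/7 (s = -⅐*(-5) = 5/7 ≈ 0.71429)
a = -289 (a = -(-36)*(-8) - 1 = -9*32 - 1 = -288 - 1 = -289)
G = -70 (G = -208 + 138 = -70)
a + G*(22*s) = -289 - 1540*5/7 = -289 - 70*110/7 = -289 - 1100 = -1389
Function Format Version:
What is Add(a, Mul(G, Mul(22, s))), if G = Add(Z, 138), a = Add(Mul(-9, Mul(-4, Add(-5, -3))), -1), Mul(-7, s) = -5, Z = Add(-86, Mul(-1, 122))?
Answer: -1389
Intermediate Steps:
Z = -208 (Z = Add(-86, -122) = -208)
s = Rational(5, 7) (s = Mul(Rational(-1, 7), -5) = Rational(5, 7) ≈ 0.71429)
a = -289 (a = Add(Mul(-9, Mul(-4, -8)), -1) = Add(Mul(-9, 32), -1) = Add(-288, -1) = -289)
G = -70 (G = Add(-208, 138) = -70)
Add(a, Mul(G, Mul(22, s))) = Add(-289, Mul(-70, Mul(22, Rational(5, 7)))) = Add(-289, Mul(-70, Rational(110, 7))) = Add(-289, -1100) = -1389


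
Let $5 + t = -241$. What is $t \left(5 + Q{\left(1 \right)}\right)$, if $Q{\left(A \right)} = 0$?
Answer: $-1230$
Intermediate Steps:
$t = -246$ ($t = -5 - 241 = -246$)
$t \left(5 + Q{\left(1 \right)}\right) = - 246 \left(5 + 0\right) = \left(-246\right) 5 = -1230$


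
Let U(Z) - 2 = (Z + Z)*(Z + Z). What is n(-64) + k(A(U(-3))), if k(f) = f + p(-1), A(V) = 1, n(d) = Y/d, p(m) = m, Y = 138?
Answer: -69/32 ≈ -2.1563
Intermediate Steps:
U(Z) = 2 + 4*Z² (U(Z) = 2 + (Z + Z)*(Z + Z) = 2 + (2*Z)*(2*Z) = 2 + 4*Z²)
n(d) = 138/d
k(f) = -1 + f (k(f) = f - 1 = -1 + f)
n(-64) + k(A(U(-3))) = 138/(-64) + (-1 + 1) = 138*(-1/64) + 0 = -69/32 + 0 = -69/32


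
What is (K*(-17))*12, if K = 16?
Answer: -3264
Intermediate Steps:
(K*(-17))*12 = (16*(-17))*12 = -272*12 = -3264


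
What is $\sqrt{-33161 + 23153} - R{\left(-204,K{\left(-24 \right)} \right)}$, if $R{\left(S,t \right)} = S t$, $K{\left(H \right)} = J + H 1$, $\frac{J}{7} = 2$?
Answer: $-2040 + 6 i \sqrt{278} \approx -2040.0 + 100.04 i$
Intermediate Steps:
$J = 14$ ($J = 7 \cdot 2 = 14$)
$K{\left(H \right)} = 14 + H$ ($K{\left(H \right)} = 14 + H 1 = 14 + H$)
$\sqrt{-33161 + 23153} - R{\left(-204,K{\left(-24 \right)} \right)} = \sqrt{-33161 + 23153} - - 204 \left(14 - 24\right) = \sqrt{-10008} - \left(-204\right) \left(-10\right) = 6 i \sqrt{278} - 2040 = -2040 + 6 i \sqrt{278}$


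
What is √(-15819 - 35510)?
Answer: I*√51329 ≈ 226.56*I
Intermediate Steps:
√(-15819 - 35510) = √(-51329) = I*√51329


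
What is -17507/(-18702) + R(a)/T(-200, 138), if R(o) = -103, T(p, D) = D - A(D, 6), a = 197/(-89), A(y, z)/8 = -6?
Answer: 110833/289881 ≈ 0.38234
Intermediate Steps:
A(y, z) = -48 (A(y, z) = 8*(-6) = -48)
a = -197/89 (a = 197*(-1/89) = -197/89 ≈ -2.2135)
T(p, D) = 48 + D (T(p, D) = D - 1*(-48) = D + 48 = 48 + D)
-17507/(-18702) + R(a)/T(-200, 138) = -17507/(-18702) - 103/(48 + 138) = -17507*(-1/18702) - 103/186 = 17507/18702 - 103*1/186 = 17507/18702 - 103/186 = 110833/289881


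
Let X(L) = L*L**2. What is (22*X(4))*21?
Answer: 29568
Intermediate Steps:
X(L) = L**3
(22*X(4))*21 = (22*4**3)*21 = (22*64)*21 = 1408*21 = 29568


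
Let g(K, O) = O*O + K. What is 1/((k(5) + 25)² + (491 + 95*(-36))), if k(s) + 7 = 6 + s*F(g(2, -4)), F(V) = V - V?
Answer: -1/2353 ≈ -0.00042499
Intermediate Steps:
g(K, O) = K + O² (g(K, O) = O² + K = K + O²)
F(V) = 0
k(s) = -1 (k(s) = -7 + (6 + s*0) = -7 + (6 + 0) = -7 + 6 = -1)
1/((k(5) + 25)² + (491 + 95*(-36))) = 1/((-1 + 25)² + (491 + 95*(-36))) = 1/(24² + (491 - 3420)) = 1/(576 - 2929) = 1/(-2353) = -1/2353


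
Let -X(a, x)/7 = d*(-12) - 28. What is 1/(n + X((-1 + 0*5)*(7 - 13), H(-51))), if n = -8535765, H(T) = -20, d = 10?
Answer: -1/8534729 ≈ -1.1717e-7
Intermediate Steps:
X(a, x) = 1036 (X(a, x) = -7*(10*(-12) - 28) = -7*(-120 - 28) = -7*(-148) = 1036)
1/(n + X((-1 + 0*5)*(7 - 13), H(-51))) = 1/(-8535765 + 1036) = 1/(-8534729) = -1/8534729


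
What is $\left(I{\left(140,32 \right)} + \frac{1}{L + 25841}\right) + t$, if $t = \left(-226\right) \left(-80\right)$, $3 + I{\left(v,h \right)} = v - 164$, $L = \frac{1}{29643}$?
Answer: $\frac{13828684034135}{766004764} \approx 18053.0$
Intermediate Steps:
$L = \frac{1}{29643} \approx 3.3735 \cdot 10^{-5}$
$I{\left(v,h \right)} = -167 + v$ ($I{\left(v,h \right)} = -3 + \left(v - 164\right) = -3 + \left(-164 + v\right) = -167 + v$)
$t = 18080$
$\left(I{\left(140,32 \right)} + \frac{1}{L + 25841}\right) + t = \left(\left(-167 + 140\right) + \frac{1}{\frac{1}{29643} + 25841}\right) + 18080 = \left(-27 + \frac{1}{\frac{766004764}{29643}}\right) + 18080 = \left(-27 + \frac{29643}{766004764}\right) + 18080 = - \frac{20682098985}{766004764} + 18080 = \frac{13828684034135}{766004764}$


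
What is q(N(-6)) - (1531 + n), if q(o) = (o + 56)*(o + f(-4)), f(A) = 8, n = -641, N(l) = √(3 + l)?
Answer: -445 + 64*I*√3 ≈ -445.0 + 110.85*I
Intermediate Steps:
q(o) = (8 + o)*(56 + o) (q(o) = (o + 56)*(o + 8) = (56 + o)*(8 + o) = (8 + o)*(56 + o))
q(N(-6)) - (1531 + n) = (448 + (√(3 - 6))² + 64*√(3 - 6)) - (1531 - 641) = (448 + (√(-3))² + 64*√(-3)) - 1*890 = (448 + (I*√3)² + 64*(I*√3)) - 890 = (448 - 3 + 64*I*√3) - 890 = (445 + 64*I*√3) - 890 = -445 + 64*I*√3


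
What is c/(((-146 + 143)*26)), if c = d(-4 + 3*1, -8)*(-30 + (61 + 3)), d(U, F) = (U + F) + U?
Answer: 170/39 ≈ 4.3590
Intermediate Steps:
d(U, F) = F + 2*U (d(U, F) = (F + U) + U = F + 2*U)
c = -340 (c = (-8 + 2*(-4 + 3*1))*(-30 + (61 + 3)) = (-8 + 2*(-4 + 3))*(-30 + 64) = (-8 + 2*(-1))*34 = (-8 - 2)*34 = -10*34 = -340)
c/(((-146 + 143)*26)) = -340*1/(26*(-146 + 143)) = -340/((-3*26)) = -340/(-78) = -340*(-1/78) = 170/39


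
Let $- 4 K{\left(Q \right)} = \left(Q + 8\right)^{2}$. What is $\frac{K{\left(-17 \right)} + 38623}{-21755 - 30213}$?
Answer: $- \frac{154411}{207872} \approx -0.74282$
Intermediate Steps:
$K{\left(Q \right)} = - \frac{\left(8 + Q\right)^{2}}{4}$ ($K{\left(Q \right)} = - \frac{\left(Q + 8\right)^{2}}{4} = - \frac{\left(8 + Q\right)^{2}}{4}$)
$\frac{K{\left(-17 \right)} + 38623}{-21755 - 30213} = \frac{- \frac{\left(8 - 17\right)^{2}}{4} + 38623}{-21755 - 30213} = \frac{- \frac{\left(-9\right)^{2}}{4} + 38623}{-51968} = \left(\left(- \frac{1}{4}\right) 81 + 38623\right) \left(- \frac{1}{51968}\right) = \left(- \frac{81}{4} + 38623\right) \left(- \frac{1}{51968}\right) = \frac{154411}{4} \left(- \frac{1}{51968}\right) = - \frac{154411}{207872}$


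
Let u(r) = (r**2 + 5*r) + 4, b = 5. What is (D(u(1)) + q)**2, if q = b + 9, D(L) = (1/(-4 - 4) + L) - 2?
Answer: 30625/64 ≈ 478.52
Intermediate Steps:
u(r) = 4 + r**2 + 5*r
D(L) = -17/8 + L (D(L) = (1/(-8) + L) - 2 = (-1/8 + L) - 2 = -17/8 + L)
q = 14 (q = 5 + 9 = 14)
(D(u(1)) + q)**2 = ((-17/8 + (4 + 1**2 + 5*1)) + 14)**2 = ((-17/8 + (4 + 1 + 5)) + 14)**2 = ((-17/8 + 10) + 14)**2 = (63/8 + 14)**2 = (175/8)**2 = 30625/64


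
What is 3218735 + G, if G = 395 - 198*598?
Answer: 3100726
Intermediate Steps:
G = -118009 (G = 395 - 118404 = -118009)
3218735 + G = 3218735 - 118009 = 3100726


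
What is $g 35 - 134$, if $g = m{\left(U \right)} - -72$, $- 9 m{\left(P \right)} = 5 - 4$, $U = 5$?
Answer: $\frac{21439}{9} \approx 2382.1$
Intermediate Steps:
$m{\left(P \right)} = - \frac{1}{9}$ ($m{\left(P \right)} = - \frac{5 - 4}{9} = \left(- \frac{1}{9}\right) 1 = - \frac{1}{9}$)
$g = \frac{647}{9}$ ($g = - \frac{1}{9} - -72 = - \frac{1}{9} + 72 = \frac{647}{9} \approx 71.889$)
$g 35 - 134 = \frac{647}{9} \cdot 35 - 134 = \frac{22645}{9} - 134 = \frac{21439}{9}$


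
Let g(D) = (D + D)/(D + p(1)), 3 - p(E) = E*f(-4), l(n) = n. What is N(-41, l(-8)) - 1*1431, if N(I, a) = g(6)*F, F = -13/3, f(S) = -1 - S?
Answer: -4319/3 ≈ -1439.7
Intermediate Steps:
p(E) = 3 - 3*E (p(E) = 3 - E*(-1 - 1*(-4)) = 3 - E*(-1 + 4) = 3 - E*3 = 3 - 3*E)
g(D) = 2 (g(D) = (D + D)/(D + (3 - 3*1)) = (2*D)/(D + (3 - 3)) = (2*D)/(D + 0) = (2*D)/D = 2)
F = -13/3 (F = -13*⅓ = -13/3 ≈ -4.3333)
N(I, a) = -26/3 (N(I, a) = 2*(-13/3) = -26/3)
N(-41, l(-8)) - 1*1431 = -26/3 - 1*1431 = -26/3 - 1431 = -4319/3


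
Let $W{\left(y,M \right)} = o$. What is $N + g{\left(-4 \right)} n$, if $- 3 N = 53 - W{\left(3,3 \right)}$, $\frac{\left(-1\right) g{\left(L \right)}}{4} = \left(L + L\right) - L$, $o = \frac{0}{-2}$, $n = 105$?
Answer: $\frac{4987}{3} \approx 1662.3$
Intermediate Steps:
$o = 0$ ($o = 0 \left(- \frac{1}{2}\right) = 0$)
$W{\left(y,M \right)} = 0$
$g{\left(L \right)} = - 4 L$ ($g{\left(L \right)} = - 4 \left(\left(L + L\right) - L\right) = - 4 \left(2 L - L\right) = - 4 L$)
$N = - \frac{53}{3}$ ($N = - \frac{53 - 0}{3} = - \frac{53 + 0}{3} = \left(- \frac{1}{3}\right) 53 = - \frac{53}{3} \approx -17.667$)
$N + g{\left(-4 \right)} n = - \frac{53}{3} + \left(-4\right) \left(-4\right) 105 = - \frac{53}{3} + 16 \cdot 105 = - \frac{53}{3} + 1680 = \frac{4987}{3}$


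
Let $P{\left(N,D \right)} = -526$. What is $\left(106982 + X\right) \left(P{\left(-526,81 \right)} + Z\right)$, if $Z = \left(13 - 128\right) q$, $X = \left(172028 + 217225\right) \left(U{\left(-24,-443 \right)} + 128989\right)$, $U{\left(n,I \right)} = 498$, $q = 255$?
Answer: $-1504589212571243$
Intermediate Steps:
$X = 50403203211$ ($X = \left(172028 + 217225\right) \left(498 + 128989\right) = 389253 \cdot 129487 = 50403203211$)
$Z = -29325$ ($Z = \left(13 - 128\right) 255 = \left(-115\right) 255 = -29325$)
$\left(106982 + X\right) \left(P{\left(-526,81 \right)} + Z\right) = \left(106982 + 50403203211\right) \left(-526 - 29325\right) = 50403310193 \left(-29851\right) = -1504589212571243$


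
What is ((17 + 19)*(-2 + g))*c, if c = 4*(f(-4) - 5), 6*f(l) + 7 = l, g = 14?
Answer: -11808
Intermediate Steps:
f(l) = -7/6 + l/6
c = -82/3 (c = 4*((-7/6 + (1/6)*(-4)) - 5) = 4*((-7/6 - 2/3) - 5) = 4*(-11/6 - 5) = 4*(-41/6) = -82/3 ≈ -27.333)
((17 + 19)*(-2 + g))*c = ((17 + 19)*(-2 + 14))*(-82/3) = (36*12)*(-82/3) = 432*(-82/3) = -11808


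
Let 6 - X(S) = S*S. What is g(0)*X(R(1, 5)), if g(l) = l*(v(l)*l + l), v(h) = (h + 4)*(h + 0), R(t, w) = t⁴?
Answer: 0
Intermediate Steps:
v(h) = h*(4 + h) (v(h) = (4 + h)*h = h*(4 + h))
X(S) = 6 - S² (X(S) = 6 - S*S = 6 - S²)
g(l) = l*(l + l²*(4 + l)) (g(l) = l*((l*(4 + l))*l + l) = l*(l²*(4 + l) + l) = l*(l + l²*(4 + l)))
g(0)*X(R(1, 5)) = (0²*(1 + 0*(4 + 0)))*(6 - (1⁴)²) = (0*(1 + 0*4))*(6 - 1*1²) = (0*(1 + 0))*(6 - 1*1) = (0*1)*(6 - 1) = 0*5 = 0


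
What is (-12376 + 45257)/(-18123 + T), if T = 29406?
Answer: 32881/11283 ≈ 2.9142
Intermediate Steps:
(-12376 + 45257)/(-18123 + T) = (-12376 + 45257)/(-18123 + 29406) = 32881/11283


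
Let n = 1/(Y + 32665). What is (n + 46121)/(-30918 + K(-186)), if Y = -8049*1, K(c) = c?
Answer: -378438179/255218688 ≈ -1.4828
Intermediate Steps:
Y = -8049
n = 1/24616 (n = 1/(-8049 + 32665) = 1/24616 ≈ 4.0624e-5)
(n + 46121)/(-30918 + K(-186)) = (1/24616 + 46121)/(-30918 - 186) = (1135314537/24616)/(-31104) = (1135314537/24616)*(-1/31104) = -378438179/255218688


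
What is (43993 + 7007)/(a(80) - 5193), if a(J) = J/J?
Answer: -6375/649 ≈ -9.8228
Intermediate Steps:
a(J) = 1
(43993 + 7007)/(a(80) - 5193) = (43993 + 7007)/(1 - 5193) = 51000/(-5192) = 51000*(-1/5192) = -6375/649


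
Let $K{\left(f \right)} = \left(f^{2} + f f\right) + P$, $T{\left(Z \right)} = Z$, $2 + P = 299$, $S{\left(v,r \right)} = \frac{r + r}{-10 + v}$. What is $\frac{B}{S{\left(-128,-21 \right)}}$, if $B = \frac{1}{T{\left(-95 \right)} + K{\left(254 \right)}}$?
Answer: $\frac{23}{904638} \approx 2.5425 \cdot 10^{-5}$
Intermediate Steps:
$S{\left(v,r \right)} = \frac{2 r}{-10 + v}$
$P = 297$ ($P = -2 + 299 = 297$)
$K{\left(f \right)} = 297 + 2 f^{2}$ ($K{\left(f \right)} = \left(f^{2} + f f\right) + 297 = \left(f^{2} + f^{2}\right) + 297 = 2 f^{2} + 297 = 297 + 2 f^{2}$)
$B = \frac{1}{129234}$ ($B = \frac{1}{-95 + \left(297 + 2 \cdot 254^{2}\right)} = \frac{1}{-95 + \left(297 + 2 \cdot 64516\right)} = \frac{1}{-95 + \left(297 + 129032\right)} = \frac{1}{-95 + 129329} = \frac{1}{129234} \approx 7.7379 \cdot 10^{-6}$)
$\frac{B}{S{\left(-128,-21 \right)}} = \frac{1}{129234 \cdot 2 \left(-21\right) \frac{1}{-10 - 128}} = \frac{1}{129234 \cdot 2 \left(-21\right) \frac{1}{-138}} = \frac{1}{129234 \cdot 2 \left(-21\right) \left(- \frac{1}{138}\right)} = \frac{1}{129234 \cdot \frac{7}{23}} = \frac{1}{129234} \cdot \frac{23}{7} = \frac{23}{904638}$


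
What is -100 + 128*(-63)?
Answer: -8164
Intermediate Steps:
-100 + 128*(-63) = -100 - 8064 = -8164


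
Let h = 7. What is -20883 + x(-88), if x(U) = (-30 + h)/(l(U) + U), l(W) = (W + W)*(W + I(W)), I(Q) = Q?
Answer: -645034127/30888 ≈ -20883.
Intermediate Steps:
l(W) = 4*W² (l(W) = (W + W)*(W + W) = (2*W)*(2*W) = 4*W²)
x(U) = -23/(U + 4*U²) (x(U) = (-30 + 7)/(4*U² + U) = -23/(U + 4*U²))
-20883 + x(-88) = -20883 - 23/(-88*(1 + 4*(-88))) = -20883 - 23*(-1/88)/(1 - 352) = -20883 - 23*(-1/88)/(-351) = -20883 - 23*(-1/88)*(-1/351) = -20883 - 23/30888 = -645034127/30888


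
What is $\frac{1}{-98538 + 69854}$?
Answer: $- \frac{1}{28684} \approx -3.4863 \cdot 10^{-5}$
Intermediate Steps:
$\frac{1}{-98538 + 69854} = \frac{1}{-28684} = - \frac{1}{28684}$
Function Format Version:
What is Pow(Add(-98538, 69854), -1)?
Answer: Rational(-1, 28684) ≈ -3.4863e-5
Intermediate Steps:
Pow(Add(-98538, 69854), -1) = Pow(-28684, -1) = Rational(-1, 28684)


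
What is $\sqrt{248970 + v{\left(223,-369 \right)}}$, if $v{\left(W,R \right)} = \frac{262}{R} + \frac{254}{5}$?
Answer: $\frac{\sqrt{94185623530}}{615} \approx 499.02$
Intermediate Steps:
$v{\left(W,R \right)} = \frac{254}{5} + \frac{262}{R}$ ($v{\left(W,R \right)} = \frac{262}{R} + 254 \cdot \frac{1}{5} = \frac{262}{R} + \frac{254}{5} = \frac{254}{5} + \frac{262}{R}$)
$\sqrt{248970 + v{\left(223,-369 \right)}} = \sqrt{248970 + \left(\frac{254}{5} + \frac{262}{-369}\right)} = \sqrt{248970 + \left(\frac{254}{5} + 262 \left(- \frac{1}{369}\right)\right)} = \sqrt{248970 + \left(\frac{254}{5} - \frac{262}{369}\right)} = \sqrt{248970 + \frac{92416}{1845}} = \sqrt{\frac{459442066}{1845}} = \frac{\sqrt{94185623530}}{615}$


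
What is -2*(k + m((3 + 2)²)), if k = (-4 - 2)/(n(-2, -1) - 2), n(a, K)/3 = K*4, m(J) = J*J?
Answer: -8756/7 ≈ -1250.9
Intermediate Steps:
m(J) = J²
n(a, K) = 12*K (n(a, K) = 3*(K*4) = 3*(4*K) = 12*K)
k = 3/7 (k = (-4 - 2)/(12*(-1) - 2) = -6/(-12 - 2) = -6/(-14) = -6*(-1/14) = 3/7 ≈ 0.42857)
-2*(k + m((3 + 2)²)) = -2*(3/7 + ((3 + 2)²)²) = -2*(3/7 + (5²)²) = -2*(3/7 + 25²) = -2*(3/7 + 625) = -2*4378/7 = -8756/7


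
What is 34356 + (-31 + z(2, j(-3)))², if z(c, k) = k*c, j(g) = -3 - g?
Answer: 35317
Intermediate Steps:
z(c, k) = c*k
34356 + (-31 + z(2, j(-3)))² = 34356 + (-31 + 2*(-3 - 1*(-3)))² = 34356 + (-31 + 2*(-3 + 3))² = 34356 + (-31 + 2*0)² = 34356 + (-31 + 0)² = 34356 + (-31)² = 34356 + 961 = 35317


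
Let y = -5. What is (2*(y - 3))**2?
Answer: 256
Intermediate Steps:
(2*(y - 3))**2 = (2*(-5 - 3))**2 = (2*(-8))**2 = (-16)**2 = 256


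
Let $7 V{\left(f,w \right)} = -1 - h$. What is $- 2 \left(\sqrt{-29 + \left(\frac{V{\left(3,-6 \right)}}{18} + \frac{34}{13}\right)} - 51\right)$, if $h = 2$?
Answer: $102 - \frac{i \sqrt{7872774}}{273} \approx 102.0 - 10.278 i$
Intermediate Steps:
$V{\left(f,w \right)} = - \frac{3}{7}$ ($V{\left(f,w \right)} = \frac{-1 - 2}{7} = \frac{1}{7} \left(-3\right) = - \frac{3}{7}$)
$- 2 \left(\sqrt{-29 + \left(\frac{V{\left(3,-6 \right)}}{18} + \frac{34}{13}\right)} - 51\right) = - 2 \left(\sqrt{-29 + \left(- \frac{3}{7 \cdot 18} + \frac{34}{13}\right)} - 51\right) = - 2 \left(\sqrt{-29 + \left(\left(- \frac{3}{7}\right) \frac{1}{18} + 34 \cdot \frac{1}{13}\right)} - 51\right) = - 2 \left(\sqrt{-29 + \left(- \frac{1}{42} + \frac{34}{13}\right)} - 51\right) = - 2 \left(\sqrt{-29 + \frac{1415}{546}} - 51\right) = - 2 \left(\sqrt{- \frac{14419}{546}} - 51\right) = - 2 \left(\frac{i \sqrt{7872774}}{546} - 51\right) = - 2 \left(-51 + \frac{i \sqrt{7872774}}{546}\right) = 102 - \frac{i \sqrt{7872774}}{273}$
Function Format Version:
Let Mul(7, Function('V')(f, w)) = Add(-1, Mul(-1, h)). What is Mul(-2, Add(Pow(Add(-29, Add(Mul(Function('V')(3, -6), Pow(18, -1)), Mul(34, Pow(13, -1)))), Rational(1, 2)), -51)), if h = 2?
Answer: Add(102, Mul(Rational(-1, 273), I, Pow(7872774, Rational(1, 2)))) ≈ Add(102.00, Mul(-10.278, I))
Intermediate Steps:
Function('V')(f, w) = Rational(-3, 7) (Function('V')(f, w) = Mul(Rational(1, 7), Add(-1, Mul(-1, 2))) = Mul(Rational(1, 7), Add(-1, -2)) = Mul(Rational(1, 7), -3) = Rational(-3, 7))
Mul(-2, Add(Pow(Add(-29, Add(Mul(Function('V')(3, -6), Pow(18, -1)), Mul(34, Pow(13, -1)))), Rational(1, 2)), -51)) = Mul(-2, Add(Pow(Add(-29, Add(Mul(Rational(-3, 7), Pow(18, -1)), Mul(34, Pow(13, -1)))), Rational(1, 2)), -51)) = Mul(-2, Add(Pow(Add(-29, Add(Mul(Rational(-3, 7), Rational(1, 18)), Mul(34, Rational(1, 13)))), Rational(1, 2)), -51)) = Mul(-2, Add(Pow(Add(-29, Add(Rational(-1, 42), Rational(34, 13))), Rational(1, 2)), -51)) = Mul(-2, Add(Pow(Add(-29, Rational(1415, 546)), Rational(1, 2)), -51)) = Mul(-2, Add(Pow(Rational(-14419, 546), Rational(1, 2)), -51)) = Mul(-2, Add(Mul(Rational(1, 546), I, Pow(7872774, Rational(1, 2))), -51)) = Mul(-2, Add(-51, Mul(Rational(1, 546), I, Pow(7872774, Rational(1, 2))))) = Add(102, Mul(Rational(-1, 273), I, Pow(7872774, Rational(1, 2))))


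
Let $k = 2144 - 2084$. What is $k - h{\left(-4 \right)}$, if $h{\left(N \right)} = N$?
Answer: $64$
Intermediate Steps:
$k = 60$
$k - h{\left(-4 \right)} = 60 - -4 = 60 + 4 = 64$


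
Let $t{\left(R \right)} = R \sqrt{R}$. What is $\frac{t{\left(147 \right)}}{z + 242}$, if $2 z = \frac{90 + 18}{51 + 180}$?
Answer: $\frac{79233 \sqrt{3}}{18652} \approx 7.3577$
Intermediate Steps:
$t{\left(R \right)} = R^{\frac{3}{2}}$
$z = \frac{18}{77}$ ($z = \frac{\left(90 + 18\right) \frac{1}{51 + 180}}{2} = \frac{108 \cdot \frac{1}{231}}{2} = \frac{1}{2} \cdot \frac{36}{77} = \frac{18}{77} \approx 0.23377$)
$\frac{t{\left(147 \right)}}{z + 242} = \frac{147^{\frac{3}{2}}}{\frac{18}{77} + 242} = \frac{1029 \sqrt{3}}{\frac{18652}{77}} = \frac{77 \cdot 1029 \sqrt{3}}{18652} = \frac{79233 \sqrt{3}}{18652}$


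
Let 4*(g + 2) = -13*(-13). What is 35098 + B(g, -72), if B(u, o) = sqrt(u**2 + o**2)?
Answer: 35098 + sqrt(108865)/4 ≈ 35181.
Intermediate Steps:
g = 161/4 (g = -2 + (-13*(-13))/4 = -2 + (1/4)*169 = -2 + 169/4 = 161/4 ≈ 40.250)
B(u, o) = sqrt(o**2 + u**2)
35098 + B(g, -72) = 35098 + sqrt((-72)**2 + (161/4)**2) = 35098 + sqrt(5184 + 25921/16) = 35098 + sqrt(108865/16) = 35098 + sqrt(108865)/4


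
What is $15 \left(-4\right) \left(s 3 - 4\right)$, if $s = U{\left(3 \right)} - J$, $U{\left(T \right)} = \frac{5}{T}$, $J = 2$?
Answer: $300$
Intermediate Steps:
$s = - \frac{1}{3}$ ($s = \frac{5}{3} - 2 = - \frac{1}{3} \approx -0.33333$)
$15 \left(-4\right) \left(s 3 - 4\right) = 15 \left(-4\right) \left(\left(- \frac{1}{3}\right) 3 - 4\right) = - 60 \left(-1 - 4\right) = \left(-60\right) \left(-5\right) = 300$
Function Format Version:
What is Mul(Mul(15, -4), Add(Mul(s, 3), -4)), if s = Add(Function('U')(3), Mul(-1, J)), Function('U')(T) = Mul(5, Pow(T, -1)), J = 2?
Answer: 300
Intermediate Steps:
s = Rational(-1, 3) (s = Add(Mul(5, Pow(3, -1)), Mul(-1, 2)) = Add(Mul(5, Rational(1, 3)), -2) = Add(Rational(5, 3), -2) = Rational(-1, 3) ≈ -0.33333)
Mul(Mul(15, -4), Add(Mul(s, 3), -4)) = Mul(Mul(15, -4), Add(Mul(Rational(-1, 3), 3), -4)) = Mul(-60, Add(-1, -4)) = Mul(-60, -5) = 300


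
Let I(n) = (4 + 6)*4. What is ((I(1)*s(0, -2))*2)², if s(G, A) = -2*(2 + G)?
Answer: 102400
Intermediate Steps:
I(n) = 40 (I(n) = 10*4 = 40)
s(G, A) = -4 - 2*G
((I(1)*s(0, -2))*2)² = ((40*(-4 - 2*0))*2)² = ((40*(-4 + 0))*2)² = ((40*(-4))*2)² = (-160*2)² = (-320)² = 102400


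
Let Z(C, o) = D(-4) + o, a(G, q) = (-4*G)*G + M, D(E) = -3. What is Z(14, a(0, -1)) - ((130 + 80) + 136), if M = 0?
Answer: -349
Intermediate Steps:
a(G, q) = -4*G**2 (a(G, q) = (-4*G)*G + 0 = -4*G**2 + 0 = -4*G**2)
Z(C, o) = -3 + o
Z(14, a(0, -1)) - ((130 + 80) + 136) = (-3 - 4*0**2) - ((130 + 80) + 136) = (-3 - 4*0) - (210 + 136) = (-3 + 0) - 1*346 = -3 - 346 = -349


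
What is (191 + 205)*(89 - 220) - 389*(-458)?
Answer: 126286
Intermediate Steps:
(191 + 205)*(89 - 220) - 389*(-458) = 396*(-131) + 178162 = -51876 + 178162 = 126286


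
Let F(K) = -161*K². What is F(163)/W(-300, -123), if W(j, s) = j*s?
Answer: -4277609/36900 ≈ -115.92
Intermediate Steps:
F(163)/W(-300, -123) = (-161*163²)/((-300*(-123))) = -161*26569/36900 = -4277609*1/36900 = -4277609/36900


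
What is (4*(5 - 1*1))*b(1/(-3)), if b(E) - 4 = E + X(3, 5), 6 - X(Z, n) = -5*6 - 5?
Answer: 2144/3 ≈ 714.67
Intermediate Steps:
X(Z, n) = 41 (X(Z, n) = 6 - (-5*6 - 5) = 6 - (-30 - 5) = 6 - 1*(-35) = 6 + 35 = 41)
b(E) = 45 + E (b(E) = 4 + (E + 41) = 4 + (41 + E) = 45 + E)
(4*(5 - 1*1))*b(1/(-3)) = (4*(5 - 1*1))*(45 + 1/(-3)) = (4*(5 - 1))*(45 - ⅓) = (4*4)*(134/3) = 16*(134/3) = 2144/3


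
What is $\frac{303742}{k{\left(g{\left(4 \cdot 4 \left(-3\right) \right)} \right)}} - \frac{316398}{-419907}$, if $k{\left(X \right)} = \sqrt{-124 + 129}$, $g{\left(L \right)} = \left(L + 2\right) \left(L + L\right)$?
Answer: $\frac{105466}{139969} + \frac{303742 \sqrt{5}}{5} \approx 1.3584 \cdot 10^{5}$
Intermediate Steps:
$g{\left(L \right)} = 2 L \left(2 + L\right)$ ($g{\left(L \right)} = \left(2 + L\right) 2 L = 2 L \left(2 + L\right)$)
$k{\left(X \right)} = \sqrt{5}$
$\frac{303742}{k{\left(g{\left(4 \cdot 4 \left(-3\right) \right)} \right)}} - \frac{316398}{-419907} = \frac{303742}{\sqrt{5}} - \frac{316398}{-419907} = 303742 \frac{\sqrt{5}}{5} - - \frac{105466}{139969} = \frac{303742 \sqrt{5}}{5} + \frac{105466}{139969} = \frac{105466}{139969} + \frac{303742 \sqrt{5}}{5}$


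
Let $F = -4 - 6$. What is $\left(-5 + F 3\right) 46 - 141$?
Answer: $-1751$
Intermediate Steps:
$F = -10$ ($F = -4 - 6 = -10$)
$\left(-5 + F 3\right) 46 - 141 = \left(-5 - 30\right) 46 - 141 = \left(-35\right) 46 - 141 = -1610 - 141 = -1751$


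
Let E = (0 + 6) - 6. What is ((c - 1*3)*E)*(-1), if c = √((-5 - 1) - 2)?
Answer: 0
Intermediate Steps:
E = 0 (E = 6 - 6 = 0)
c = 2*I*√2 (c = √(-6 - 2) = √(-8) = 2*I*√2 ≈ 2.8284*I)
((c - 1*3)*E)*(-1) = ((2*I*√2 - 1*3)*0)*(-1) = ((2*I*√2 - 3)*0)*(-1) = ((-3 + 2*I*√2)*0)*(-1) = 0*(-1) = 0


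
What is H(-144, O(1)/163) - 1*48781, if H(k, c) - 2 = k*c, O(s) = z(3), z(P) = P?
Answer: -7951409/163 ≈ -48782.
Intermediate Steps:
O(s) = 3
H(k, c) = 2 + c*k (H(k, c) = 2 + k*c = 2 + c*k)
H(-144, O(1)/163) - 1*48781 = (2 + (3/163)*(-144)) - 1*48781 = (2 + (3*(1/163))*(-144)) - 48781 = (2 + (3/163)*(-144)) - 48781 = (2 - 432/163) - 48781 = -106/163 - 48781 = -7951409/163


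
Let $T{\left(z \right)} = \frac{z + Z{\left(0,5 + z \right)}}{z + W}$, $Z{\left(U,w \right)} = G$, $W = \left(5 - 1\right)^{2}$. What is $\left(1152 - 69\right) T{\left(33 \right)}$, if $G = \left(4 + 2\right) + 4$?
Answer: $\frac{46569}{49} \approx 950.39$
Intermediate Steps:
$G = 10$ ($G = 6 + 4 = 10$)
$W = 16$ ($W = 4^{2} = 16$)
$Z{\left(U,w \right)} = 10$
$T{\left(z \right)} = \frac{10 + z}{16 + z}$ ($T{\left(z \right)} = \frac{z + 10}{z + 16} = \frac{10 + z}{16 + z}$)
$\left(1152 - 69\right) T{\left(33 \right)} = \left(1152 - 69\right) \frac{10 + 33}{16 + 33} = 1083 \cdot \frac{1}{49} \cdot 43 = 1083 \cdot \frac{43}{49} = \frac{46569}{49}$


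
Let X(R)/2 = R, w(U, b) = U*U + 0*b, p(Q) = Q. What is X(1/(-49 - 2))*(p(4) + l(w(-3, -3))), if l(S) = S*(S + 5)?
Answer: -260/51 ≈ -5.0980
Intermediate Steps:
w(U, b) = U² (w(U, b) = U² + 0 = U²)
l(S) = S*(5 + S)
X(R) = 2*R
X(1/(-49 - 2))*(p(4) + l(w(-3, -3))) = (2/(-49 - 2))*(4 + (-3)²*(5 + (-3)²)) = (2/(-51))*(4 + 9*(5 + 9)) = (2*(-1/51))*(4 + 9*14) = -2*(4 + 126)/51 = -2/51*130 = -260/51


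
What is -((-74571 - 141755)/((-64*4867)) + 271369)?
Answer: -42264201699/155744 ≈ -2.7137e+5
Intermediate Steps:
-((-74571 - 141755)/((-64*4867)) + 271369) = -(-216326/(-311488) + 271369) = -(-216326*(-1/311488) + 271369) = -(108163/155744 + 271369) = -1*42264201699/155744 = -42264201699/155744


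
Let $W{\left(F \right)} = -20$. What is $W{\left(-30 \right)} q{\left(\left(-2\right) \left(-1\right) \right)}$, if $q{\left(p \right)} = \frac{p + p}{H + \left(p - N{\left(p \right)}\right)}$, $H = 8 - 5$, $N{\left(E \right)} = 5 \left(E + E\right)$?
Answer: $\frac{16}{3} \approx 5.3333$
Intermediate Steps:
$N{\left(E \right)} = 10 E$ ($N{\left(E \right)} = 5 \cdot 2 E = 10 E$)
$H = 3$ ($H = 8 - 5 = 3$)
$q{\left(p \right)} = \frac{2 p}{3 - 9 p}$ ($q{\left(p \right)} = \frac{p + p}{3 + \left(p - 10 p\right)} = \frac{2 p}{3 + \left(p - 10 p\right)} = \frac{2 p}{3 - 9 p}$)
$W{\left(-30 \right)} q{\left(\left(-2\right) \left(-1\right) \right)} = - 20 \left(- \frac{2 \left(\left(-2\right) \left(-1\right)\right)}{-3 + 9 \left(\left(-2\right) \left(-1\right)\right)}\right) = - 20 \left(\left(-2\right) 2 \frac{1}{-3 + 9 \cdot 2}\right) = - 20 \left(\left(-2\right) 2 \frac{1}{-3 + 18}\right) = - 20 \left(\left(-2\right) 2 \cdot \frac{1}{15}\right) = \left(-20\right) \left(- \frac{4}{15}\right) = \frac{16}{3}$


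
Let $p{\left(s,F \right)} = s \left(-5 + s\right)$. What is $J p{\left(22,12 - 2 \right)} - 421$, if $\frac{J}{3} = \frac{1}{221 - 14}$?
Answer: $- \frac{28675}{69} \approx -415.58$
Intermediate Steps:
$J = \frac{1}{69}$ ($J = \frac{3}{221 - 14} = \frac{3}{207} = 3 \cdot \frac{1}{207} = \frac{1}{69} \approx 0.014493$)
$J p{\left(22,12 - 2 \right)} - 421 = \frac{22 \left(-5 + 22\right)}{69} - 421 = \frac{22 \cdot 17}{69} - 421 = \frac{1}{69} \cdot 374 - 421 = \frac{374}{69} - 421 = - \frac{28675}{69}$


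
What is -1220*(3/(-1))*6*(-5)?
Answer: -109800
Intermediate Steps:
-1220*(3/(-1))*6*(-5) = -1220*(3*(-1))*6*(-5) = -1220*(-3*6)*(-5) = -(-21960)*(-5) = -1220*90 = -109800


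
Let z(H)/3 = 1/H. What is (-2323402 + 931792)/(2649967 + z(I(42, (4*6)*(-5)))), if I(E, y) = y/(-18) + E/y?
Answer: -527420190/1004337673 ≈ -0.52514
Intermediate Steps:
I(E, y) = -y/18 + E/y (I(E, y) = y*(-1/18) + E/y = -y/18 + E/y)
z(H) = 3/H
(-2323402 + 931792)/(2649967 + z(I(42, (4*6)*(-5)))) = (-2323402 + 931792)/(2649967 + 3/(-4*6*(-5)/18 + 42/(((4*6)*(-5))))) = -1391610/(2649967 + 3/(-4*(-5)/3 + 42/((24*(-5))))) = -1391610/(2649967 + 3/(-1/18*(-120) + 42/(-120))) = -1391610/(2649967 + 3/(20/3 + 42*(-1/120))) = -1391610/(2649967 + 3/(20/3 - 7/20)) = -1391610/(2649967 + 3/(379/60)) = -1391610/(2649967 + 3*(60/379)) = -1391610/(2649967 + 180/379) = -1391610/1004337673/379 = -1391610*379/1004337673 = -527420190/1004337673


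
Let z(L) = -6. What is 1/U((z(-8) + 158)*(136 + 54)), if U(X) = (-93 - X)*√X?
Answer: -√5/11009740 ≈ -2.0310e-7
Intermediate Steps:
U(X) = √X*(-93 - X)
1/U((z(-8) + 158)*(136 + 54)) = 1/(√((-6 + 158)*(136 + 54))*(-93 - (-6 + 158)*(136 + 54))) = 1/(√(152*190)*(-93 - 152*190)) = 1/(√28880*(-93 - 1*28880)) = 1/((76*√5)*(-93 - 28880)) = 1/((76*√5)*(-28973)) = 1/(-2201948*√5) = -√5/11009740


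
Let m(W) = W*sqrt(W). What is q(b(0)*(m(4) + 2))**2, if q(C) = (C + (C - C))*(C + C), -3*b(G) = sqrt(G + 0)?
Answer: 0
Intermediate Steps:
m(W) = W**(3/2)
b(G) = -sqrt(G)/3 (b(G) = -sqrt(G + 0)/3 = -sqrt(G)/3)
q(C) = 2*C**2 (q(C) = (C + 0)*(2*C) = C*(2*C) = 2*C**2)
q(b(0)*(m(4) + 2))**2 = (2*((-sqrt(0)/3)*(4**(3/2) + 2))**2)**2 = (2*((-1/3*0)*(8 + 2))**2)**2 = (2*(0*10)**2)**2 = (2*0**2)**2 = (2*0)**2 = 0**2 = 0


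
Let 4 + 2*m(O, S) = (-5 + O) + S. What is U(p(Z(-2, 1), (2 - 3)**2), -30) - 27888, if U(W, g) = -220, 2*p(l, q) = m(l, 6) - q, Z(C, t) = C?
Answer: -28108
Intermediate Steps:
m(O, S) = -9/2 + O/2 + S/2 (m(O, S) = -2 + ((-5 + O) + S)/2 = -2 + (-5 + O + S)/2 = -2 + (-5/2 + O/2 + S/2) = -9/2 + O/2 + S/2)
p(l, q) = -3/4 - q/2 + l/4 (p(l, q) = ((-9/2 + l/2 + (1/2)*6) - q)/2 = ((-9/2 + l/2 + 3) - q)/2 = ((-3/2 + l/2) - q)/2 = (-3/2 + l/2 - q)/2 = -3/4 - q/2 + l/4)
U(p(Z(-2, 1), (2 - 3)**2), -30) - 27888 = -220 - 27888 = -28108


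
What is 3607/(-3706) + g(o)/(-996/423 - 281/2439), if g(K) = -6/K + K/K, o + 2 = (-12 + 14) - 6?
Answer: -1870884457/1049253838 ≈ -1.7831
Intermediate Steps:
o = -6 (o = -2 + ((-12 + 14) - 6) = -2 + (2 - 6) = -2 - 4 = -6)
g(K) = 1 - 6/K (g(K) = -6/K + 1 = 1 - 6/K)
3607/(-3706) + g(o)/(-996/423 - 281/2439) = 3607/(-3706) + ((-6 - 6)/(-6))/(-996/423 - 281/2439) = 3607*(-1/3706) + (-⅙*(-12))/(-996*1/423 - 281*1/2439) = -3607/3706 + 2/(-332/141 - 281/2439) = -3607/3706 + 2/(-283123/114633) = -3607/3706 + 2*(-114633/283123) = -3607/3706 - 229266/283123 = -1870884457/1049253838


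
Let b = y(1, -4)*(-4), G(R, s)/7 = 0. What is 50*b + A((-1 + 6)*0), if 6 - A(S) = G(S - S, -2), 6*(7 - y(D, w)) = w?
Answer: -4582/3 ≈ -1527.3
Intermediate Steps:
G(R, s) = 0 (G(R, s) = 7*0 = 0)
y(D, w) = 7 - w/6
b = -92/3 (b = (7 - ⅙*(-4))*(-4) = (7 + ⅔)*(-4) = (23/3)*(-4) = -92/3 ≈ -30.667)
A(S) = 6 (A(S) = 6 - 1*0 = 6 + 0 = 6)
50*b + A((-1 + 6)*0) = 50*(-92/3) + 6 = -4600/3 + 6 = -4582/3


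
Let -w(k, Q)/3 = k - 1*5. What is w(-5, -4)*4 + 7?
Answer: 127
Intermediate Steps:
w(k, Q) = 15 - 3*k (w(k, Q) = -3*(k - 1*5) = -3*(k - 5) = -3*(-5 + k) = 15 - 3*k)
w(-5, -4)*4 + 7 = (15 - 3*(-5))*4 + 7 = (15 + 15)*4 + 7 = 30*4 + 7 = 120 + 7 = 127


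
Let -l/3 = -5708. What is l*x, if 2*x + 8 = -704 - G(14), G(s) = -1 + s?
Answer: -6207450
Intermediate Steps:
l = 17124 (l = -3*(-5708) = 17124)
x = -725/2 (x = -4 + (-704 - (-1 + 14))/2 = -4 + (-704 - 1*13)/2 = -4 + (-704 - 13)/2 = -4 + (½)*(-717) = -4 - 717/2 = -725/2 ≈ -362.50)
l*x = 17124*(-725/2) = -6207450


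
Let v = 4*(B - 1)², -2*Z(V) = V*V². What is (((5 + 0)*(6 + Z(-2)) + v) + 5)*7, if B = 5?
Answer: 833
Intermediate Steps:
Z(V) = -V³/2 (Z(V) = -V*V²/2 = -V³/2)
v = 64 (v = 4*(5 - 1)² = 4*4² = 4*16 = 64)
(((5 + 0)*(6 + Z(-2)) + v) + 5)*7 = (((5 + 0)*(6 - ½*(-2)³) + 64) + 5)*7 = ((5*(6 - ½*(-8)) + 64) + 5)*7 = ((5*(6 + 4) + 64) + 5)*7 = ((5*10 + 64) + 5)*7 = ((50 + 64) + 5)*7 = (114 + 5)*7 = 119*7 = 833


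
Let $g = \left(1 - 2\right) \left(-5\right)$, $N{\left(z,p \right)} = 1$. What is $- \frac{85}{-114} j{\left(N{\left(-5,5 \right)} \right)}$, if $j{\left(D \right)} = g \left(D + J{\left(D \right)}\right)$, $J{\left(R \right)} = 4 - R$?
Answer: $\frac{850}{57} \approx 14.912$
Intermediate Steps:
$g = 5$ ($g = \left(-1\right) \left(-5\right) = 5$)
$j{\left(D \right)} = 20$ ($j{\left(D \right)} = 5 \left(D - \left(-4 + D\right)\right) = 5 \cdot 4 = 20$)
$- \frac{85}{-114} j{\left(N{\left(-5,5 \right)} \right)} = - \frac{85}{-114} \cdot 20 = \left(-85\right) \left(- \frac{1}{114}\right) 20 = \frac{85}{114} \cdot 20 = \frac{850}{57}$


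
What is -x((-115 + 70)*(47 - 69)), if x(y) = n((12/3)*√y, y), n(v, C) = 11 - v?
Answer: -11 + 12*√110 ≈ 114.86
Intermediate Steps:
x(y) = 11 - 4*√y (x(y) = 11 - 12/3*√y = 11 - 12*(⅓)*√y = 11 - 4*√y)
-x((-115 + 70)*(47 - 69)) = -(11 - 4*3*√110) = -(11 - 12*√110) = -11 + 12*√110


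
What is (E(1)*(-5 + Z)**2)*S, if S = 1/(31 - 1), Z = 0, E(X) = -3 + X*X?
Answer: -5/3 ≈ -1.6667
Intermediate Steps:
E(X) = -3 + X**2
S = 1/30 ≈ 0.033333
(E(1)*(-5 + Z)**2)*S = ((-3 + 1**2)*(-5 + 0)**2)*(1/30) = ((-3 + 1)*(-5)**2)*(1/30) = -2*25*(1/30) = -50*1/30 = -5/3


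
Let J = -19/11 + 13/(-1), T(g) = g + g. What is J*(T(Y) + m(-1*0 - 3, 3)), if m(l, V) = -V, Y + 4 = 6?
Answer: -162/11 ≈ -14.727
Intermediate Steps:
Y = 2 (Y = -4 + 6 = 2)
T(g) = 2*g
J = -162/11 (J = -19*1/11 + 13*(-1) = -19/11 - 13 = -162/11 ≈ -14.727)
J*(T(Y) + m(-1*0 - 3, 3)) = -162*(2*2 - 1*3)/11 = -162*(4 - 3)/11 = -162/11*1 = -162/11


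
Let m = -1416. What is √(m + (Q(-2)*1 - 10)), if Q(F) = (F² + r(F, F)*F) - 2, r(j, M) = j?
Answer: 2*I*√355 ≈ 37.683*I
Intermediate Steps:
Q(F) = -2 + 2*F² (Q(F) = (F² + F*F) - 2 = (F² + F²) - 2 = 2*F² - 2 = -2 + 2*F²)
√(m + (Q(-2)*1 - 10)) = √(-1416 + ((-2 + 2*(-2)²)*1 - 10)) = √(-1416 + ((-2 + 2*4)*1 - 10)) = √(-1416 + ((-2 + 8)*1 - 10)) = √(-1416 + (6*1 - 10)) = √(-1416 + (6 - 10)) = √(-1416 - 4) = √(-1420) = 2*I*√355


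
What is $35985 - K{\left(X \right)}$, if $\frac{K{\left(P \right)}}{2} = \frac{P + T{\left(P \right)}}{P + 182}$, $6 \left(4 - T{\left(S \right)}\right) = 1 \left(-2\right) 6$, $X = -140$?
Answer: $\frac{755819}{21} \approx 35991.0$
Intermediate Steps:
$T{\left(S \right)} = 6$ ($T{\left(S \right)} = 4 - \frac{1 \left(-2\right) 6}{6} = 4 - \frac{\left(-2\right) 6}{6} = 4 - -2 = 4 + 2 = 6$)
$K{\left(P \right)} = \frac{2 \left(6 + P\right)}{182 + P}$ ($K{\left(P \right)} = 2 \frac{P + 6}{P + 182} = 2 \frac{6 + P}{182 + P} = \frac{2 \left(6 + P\right)}{182 + P}$)
$35985 - K{\left(X \right)} = 35985 - \frac{2 \left(6 - 140\right)}{182 - 140} = 35985 - 2 \cdot \frac{1}{42} \left(-134\right) = 35985 - - \frac{134}{21} = 35985 + \frac{134}{21} = \frac{755819}{21}$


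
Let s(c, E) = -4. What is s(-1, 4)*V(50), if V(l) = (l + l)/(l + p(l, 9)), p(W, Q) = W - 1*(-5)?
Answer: -80/21 ≈ -3.8095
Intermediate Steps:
p(W, Q) = 5 + W (p(W, Q) = W + 5 = 5 + W)
V(l) = 2*l/(5 + 2*l) (V(l) = (l + l)/(l + (5 + l)) = (2*l)/(5 + 2*l) = 2*l/(5 + 2*l))
s(-1, 4)*V(50) = -8*50/(5 + 2*50) = -8*50/(5 + 100) = -8*50/105 = -4*20/21 = -80/21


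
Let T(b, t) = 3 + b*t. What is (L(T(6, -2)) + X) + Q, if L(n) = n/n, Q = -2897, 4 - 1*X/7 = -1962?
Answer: 10866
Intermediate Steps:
X = 13762 (X = 28 - 7*(-1962) = 28 + 13734 = 13762)
L(n) = 1
(L(T(6, -2)) + X) + Q = (1 + 13762) - 2897 = 13763 - 2897 = 10866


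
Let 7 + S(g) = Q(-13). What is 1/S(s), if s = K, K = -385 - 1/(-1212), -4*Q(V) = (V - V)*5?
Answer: -⅐ ≈ -0.14286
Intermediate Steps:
Q(V) = 0 (Q(V) = -(V - V)*5/4 = -0*5 = -¼*0 = 0)
K = -466619/1212 (K = -385 - 1*(-1/1212) = -385 + 1/1212 = -466619/1212 ≈ -385.00)
s = -466619/1212 ≈ -385.00
S(g) = -7 (S(g) = -7 + 0 = -7)
1/S(s) = 1/(-7) = -⅐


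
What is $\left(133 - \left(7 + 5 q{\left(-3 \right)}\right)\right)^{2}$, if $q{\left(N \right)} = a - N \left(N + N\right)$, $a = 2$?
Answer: $42436$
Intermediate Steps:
$q{\left(N \right)} = 2 - 2 N^{2}$ ($q{\left(N \right)} = 2 - N \left(N + N\right) = 2 - N 2 N = 2 - 2 N^{2}$)
$\left(133 - \left(7 + 5 q{\left(-3 \right)}\right)\right)^{2} = \left(133 - \left(7 + 5 \left(2 - 2 \left(-3\right)^{2}\right)\right)\right)^{2} = \left(133 - \left(7 + 5 \left(2 - 18\right)\right)\right)^{2} = \left(133 - -73\right)^{2} = \left(133 + \left(80 - 7\right)\right)^{2} = \left(133 + 73\right)^{2} = 206^{2} = 42436$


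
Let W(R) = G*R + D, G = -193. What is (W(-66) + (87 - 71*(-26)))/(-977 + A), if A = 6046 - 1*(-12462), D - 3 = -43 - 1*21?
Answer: 14610/17531 ≈ 0.83338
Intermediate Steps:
D = -61 (D = 3 + (-43 - 1*21) = 3 + (-43 - 21) = 3 - 64 = -61)
W(R) = -61 - 193*R (W(R) = -193*R - 61 = -61 - 193*R)
A = 18508 (A = 6046 + 12462 = 18508)
(W(-66) + (87 - 71*(-26)))/(-977 + A) = ((-61 - 193*(-66)) + (87 - 71*(-26)))/(-977 + 18508) = ((-61 + 12738) + (87 + 1846))/17531 = (12677 + 1933)*(1/17531) = 14610*(1/17531) = 14610/17531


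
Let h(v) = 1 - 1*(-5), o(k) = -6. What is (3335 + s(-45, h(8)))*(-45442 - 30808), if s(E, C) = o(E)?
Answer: -253836250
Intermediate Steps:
h(v) = 6 (h(v) = 1 + 5 = 6)
s(E, C) = -6
(3335 + s(-45, h(8)))*(-45442 - 30808) = (3335 - 6)*(-45442 - 30808) = 3329*(-76250) = -253836250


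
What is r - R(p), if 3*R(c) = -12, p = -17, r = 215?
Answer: 219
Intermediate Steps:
R(c) = -4 (R(c) = (⅓)*(-12) = -4)
r - R(p) = 215 - 1*(-4) = 215 + 4 = 219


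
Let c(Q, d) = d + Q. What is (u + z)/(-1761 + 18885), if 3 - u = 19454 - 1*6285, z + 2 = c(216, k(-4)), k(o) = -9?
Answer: -12961/17124 ≈ -0.75689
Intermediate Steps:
c(Q, d) = Q + d
z = 205 (z = -2 + (216 - 9) = -2 + 207 = 205)
u = -13166 (u = 3 - (19454 - 1*6285) = 3 - (19454 - 6285) = 3 - 1*13169 = 3 - 13169 = -13166)
(u + z)/(-1761 + 18885) = (-13166 + 205)/(-1761 + 18885) = -12961/17124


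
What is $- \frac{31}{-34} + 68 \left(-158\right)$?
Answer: $- \frac{365265}{34} \approx -10743.0$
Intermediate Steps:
$- \frac{31}{-34} + 68 \left(-158\right) = \left(-31\right) \left(- \frac{1}{34}\right) - 10744 = \frac{31}{34} - 10744 = - \frac{365265}{34}$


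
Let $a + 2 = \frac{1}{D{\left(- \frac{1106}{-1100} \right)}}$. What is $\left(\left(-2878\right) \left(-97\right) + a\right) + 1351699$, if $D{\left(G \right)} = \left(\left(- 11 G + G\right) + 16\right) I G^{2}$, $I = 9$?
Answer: $\frac{1467770008897981}{899995887} \approx 1.6309 \cdot 10^{6}$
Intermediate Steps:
$D{\left(G \right)} = G^{2} \left(144 - 90 G\right)$ ($D{\left(G \right)} = \left(\left(- 11 G + G\right) + 16\right) 9 G^{2} = \left(- 10 G + 16\right) 9 G^{2} = \left(16 - 10 G\right) 9 G^{2} = \left(144 - 90 G\right) G^{2} = G^{2} \left(144 - 90 G\right)$)
$a = - \frac{1783354274}{899995887}$ ($a = -2 + \frac{1}{\left(- \frac{1106}{-1100}\right)^{2} \left(144 - 90 \left(- \frac{1106}{-1100}\right)\right)} = -2 + \frac{1}{\left(\left(-1106\right) \left(- \frac{1}{1100}\right)\right)^{2} \left(144 - 90 \left(\left(-1106\right) \left(- \frac{1}{1100}\right)\right)\right)} = -2 + \frac{1}{\left(\frac{553}{550}\right)^{2} \left(144 - \frac{4977}{55}\right)} = -2 + \frac{1}{\frac{305809}{302500} \left(144 - \frac{4977}{55}\right)} = -2 + \frac{1}{\frac{305809}{302500} \cdot \frac{2943}{55}} = -2 + \frac{1}{\frac{899995887}{16637500}} = -2 + \frac{16637500}{899995887} = - \frac{1783354274}{899995887} \approx -1.9815$)
$\left(\left(-2878\right) \left(-97\right) + a\right) + 1351699 = \left(\left(-2878\right) \left(-97\right) - \frac{1783354274}{899995887}\right) + 1351699 = \left(279166 - \frac{1783354274}{899995887}\right) + 1351699 = \frac{251246468435968}{899995887} + 1351699 = \frac{1467770008897981}{899995887}$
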